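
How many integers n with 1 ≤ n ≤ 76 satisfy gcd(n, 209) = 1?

66

Prime factors of 209: 11, 19. Count integers ≤ 76 divisible by none of them.
By inclusion–exclusion: 76 − ⌊76/11⌋ − ⌊76/19⌋ + ⌊76/209⌋ = 66.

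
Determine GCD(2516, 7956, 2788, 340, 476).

68

gcd(2516, 7956): 7956 = 3·2516 + 408; 2516 = 6·408 + 68; 408 = 6·68 + 0 → 68
gcd(68, 2788): 2788 = 41·68 + 0 → 68
gcd(68, 340): 340 = 5·68 + 0 → 68
gcd(68, 476): 476 = 7·68 + 0 → 68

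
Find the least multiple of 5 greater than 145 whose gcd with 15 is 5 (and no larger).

155

15 = 5·3. Any t with gcd(t, 15) = 5 is a multiple of 5, say 5s, with s coprime to 3.
Need s > 145/5, so s ≥ 30. First s ≥ 30 with gcd(s, 3) = 1 is s = 31. Thus t = 5·31 = 155.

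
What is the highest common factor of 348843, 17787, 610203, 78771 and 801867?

gcd(348843, 17787): 348843 = 19·17787 + 10890; 17787 = 1·10890 + 6897; 10890 = 1·6897 + 3993; 6897 = 1·3993 + 2904; 3993 = 1·2904 + 1089; 2904 = 2·1089 + 726; 1089 = 1·726 + 363; 726 = 2·363 + 0 → 363
gcd(363, 610203): 610203 = 1681·363 + 0 → 363
gcd(363, 78771): 78771 = 217·363 + 0 → 363
gcd(363, 801867): 801867 = 2209·363 + 0 → 363

363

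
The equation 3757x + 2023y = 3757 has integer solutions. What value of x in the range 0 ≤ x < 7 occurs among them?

1

gcd(3757, 2023) = 289 (Euclid: 3757 = 1·2023 + 1734; 2023 = 1·1734 + 289; 1734 = 6·289 + 0), and 289 | 3757.
Extended Euclid: 3757·(-1) + 2023·(2) = 289. Scale by 13: x₀ = -13.
General solution x = x₀ + 7t; reducing mod 7 gives x = 1 (and y = 0).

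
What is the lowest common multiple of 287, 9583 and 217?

287 = 7 · 41; 9583 = 7 · 37²; 217 = 7 · 31
lcm takes max exponent of each prime: 7 · 31 · 37² · 41 = 12179993

12179993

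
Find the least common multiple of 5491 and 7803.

148257

5491 = 17² · 19; 7803 = 3³ · 17²
max exponents: 3³ · 17² · 19 = 148257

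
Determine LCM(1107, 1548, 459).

1107 = 3³ · 41; 1548 = 2² · 3² · 43; 459 = 3³ · 17
lcm takes max exponent of each prime: 2² · 3³ · 17 · 41 · 43 = 3236868

3236868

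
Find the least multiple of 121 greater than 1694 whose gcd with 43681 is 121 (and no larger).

1815

Multiples of 121 above 1694: 121·15, 121·16, … . Need the cofactor coprime to 43681/121 = 361.
Checking s = 15, 16, … the first with gcd(s, 361) = 1 is s = 15, giving 1815.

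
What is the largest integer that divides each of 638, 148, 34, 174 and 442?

638 = 2 · 11 · 29; 148 = 2² · 37; 34 = 2 · 17; 174 = 2 · 3 · 29; 442 = 2 · 13 · 17
gcd takes min exponent of each prime: 2 = 2

2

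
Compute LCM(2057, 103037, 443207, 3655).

2057 = 11² · 17; 103037 = 11 · 17 · 19 · 29; 443207 = 17 · 29² · 31; 3655 = 5 · 17 · 43
lcm takes max exponent of each prime: 5 · 11² · 17 · 19 · 29² · 31 · 43 = 219070571995

219070571995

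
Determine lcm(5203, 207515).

8923145

5203 = 11² · 43; 207515 = 5 · 7³ · 11²
max exponents: 5 · 7³ · 11² · 43 = 8923145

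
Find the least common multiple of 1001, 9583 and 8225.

lcm(1001, 9583) = 1001·9583/gcd = 9592583/7 = 1370369
lcm(1370369, 8225) = 1370369·8225/gcd = 11271285025/7 = 1610183575

1610183575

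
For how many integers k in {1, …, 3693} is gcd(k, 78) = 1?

78 = 2·3·13. Inclusion–exclusion on these primes:
3693 − ⌊3693/2⌋ − ⌊3693/3⌋ − ⌊3693/13⌋ + ⌊3693/6⌋ + ⌊3693/26⌋ + ⌊3693/39⌋ − ⌊3693/78⌋ = 1136

1136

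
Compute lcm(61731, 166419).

1141467921

61731 = 3² · 19³; 166419 = 3² · 11 · 41²
max exponents: 3² · 11 · 19³ · 41² = 1141467921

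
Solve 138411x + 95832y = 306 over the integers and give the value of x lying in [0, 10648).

5710

gcd(138411, 95832) = 9 (Euclid: 138411 = 1·95832 + 42579; 95832 = 2·42579 + 10674; 42579 = 3·10674 + 10557; 10674 = 1·10557 + 117; 10557 = 90·117 + 27; 117 = 4·27 + 9; 27 = 3·9 + 0), and 9 | 306.
Extended Euclid: 138411·(-3277) + 95832·(4733) = 9. Scale by 34: x₀ = -111418.
General solution x = x₀ + 10648t; reducing mod 10648 gives x = 5710 (and y = -8247).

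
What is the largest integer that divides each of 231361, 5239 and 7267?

169

gcd(231361, 5239): 231361 = 44·5239 + 845; 5239 = 6·845 + 169; 845 = 5·169 + 0 → 169
gcd(169, 7267): 7267 = 43·169 + 0 → 169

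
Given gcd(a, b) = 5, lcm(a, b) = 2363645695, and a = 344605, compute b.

a·b = gcd·lcm = 5·2363645695 = 11818228475, so b = 11818228475/344605 = 34295.

34295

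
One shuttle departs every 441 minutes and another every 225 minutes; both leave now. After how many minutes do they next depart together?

441 = 3² · 7²; 225 = 3² · 5²
max exponents: 3² · 5² · 7² = 11025

11025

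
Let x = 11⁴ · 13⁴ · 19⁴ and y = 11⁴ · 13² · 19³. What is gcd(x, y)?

min exponent per shared prime: 11⁴ · 13² · 19³ = 16971422611

16971422611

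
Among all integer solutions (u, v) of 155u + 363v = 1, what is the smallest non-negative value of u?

89

gcd(155, 363) = 1 (Euclid: 363 = 2·155 + 53; 155 = 2·53 + 49; 53 = 1·49 + 4; 49 = 12·4 + 1; 4 = 4·1 + 0), and 1 | 1.
Extended Euclid: 155·(89) + 363·(-38) = 1. Scale by 1: u₀ = 89.
General solution u = u₀ + 363t; reducing mod 363 gives u = 89 (and v = -38).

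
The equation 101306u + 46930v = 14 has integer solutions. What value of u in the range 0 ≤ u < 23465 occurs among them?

gcd(101306, 46930) = 2 (Euclid: 101306 = 2·46930 + 7446; 46930 = 6·7446 + 2254; 7446 = 3·2254 + 684; 2254 = 3·684 + 202; 684 = 3·202 + 78; 202 = 2·78 + 46; 78 = 1·46 + 32; 46 = 1·32 + 14; 32 = 2·14 + 4; 14 = 3·4 + 2; 4 = 2·2 + 0), and 2 | 14.
Extended Euclid: 101306·(-10223) + 46930·(22068) = 2. Scale by 7: u₀ = -71561.
General solution u = u₀ + 23465t; reducing mod 23465 gives u = 22299 (and v = -48136).

22299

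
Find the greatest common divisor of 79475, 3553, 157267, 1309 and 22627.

187

79475 = 5² · 11 · 17²; 3553 = 11 · 17 · 19; 157267 = 11 · 17 · 29²; 1309 = 7 · 11 · 17; 22627 = 11³ · 17
gcd takes min exponent of each prime: 11 · 17 = 187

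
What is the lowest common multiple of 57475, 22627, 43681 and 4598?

408417350

57475 = 5² · 11² · 19; 22627 = 11³ · 17; 43681 = 11² · 19²; 4598 = 2 · 11² · 19
lcm takes max exponent of each prime: 2 · 5² · 11³ · 17 · 19² = 408417350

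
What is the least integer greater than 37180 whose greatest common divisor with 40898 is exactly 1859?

40898 = 1859·22. Any k with gcd(k, 40898) = 1859 is a multiple of 1859, say 1859s, with s coprime to 22.
Need s > 37180/1859, so s ≥ 21. First s ≥ 21 with gcd(s, 22) = 1 is s = 21. Thus k = 1859·21 = 39039.

39039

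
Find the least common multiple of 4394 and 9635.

42336190

gcd first: 9635 = 2·4394 + 847; 4394 = 5·847 + 159; 847 = 5·159 + 52; 159 = 3·52 + 3; 52 = 17·3 + 1; 3 = 3·1 + 0 → gcd = 1
lcm = 4394·9635/gcd = 42336190/1 = 42336190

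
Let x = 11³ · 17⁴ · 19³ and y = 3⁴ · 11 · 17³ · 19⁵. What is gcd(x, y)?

min exponent per shared prime: 11 · 17³ · 19³ = 370680937

370680937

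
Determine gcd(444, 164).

4

Euclid: 444 = 2·164 + 116; 164 = 1·116 + 48; 116 = 2·48 + 20; 48 = 2·20 + 8; 20 = 2·8 + 4; 8 = 2·4 + 0. Last nonzero remainder: 4.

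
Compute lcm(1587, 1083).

1587 = 3 · 23²; 1083 = 3 · 19²
max exponents: 3 · 19² · 23² = 572907

572907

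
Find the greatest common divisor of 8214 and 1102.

2

Euclid: 8214 = 7·1102 + 500; 1102 = 2·500 + 102; 500 = 4·102 + 92; 102 = 1·92 + 10; 92 = 9·10 + 2; 10 = 5·2 + 0. Last nonzero remainder: 2.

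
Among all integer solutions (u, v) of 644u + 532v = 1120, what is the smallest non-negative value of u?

10

gcd(644, 532) = 28 (Euclid: 644 = 1·532 + 112; 532 = 4·112 + 84; 112 = 1·84 + 28; 84 = 3·28 + 0), and 28 | 1120.
Extended Euclid: 644·(5) + 532·(-6) = 28. Scale by 40: u₀ = 200.
General solution u = u₀ + 19t; reducing mod 19 gives u = 10 (and v = -10).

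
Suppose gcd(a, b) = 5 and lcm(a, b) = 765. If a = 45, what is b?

85

a·b = gcd·lcm = 5·765 = 3825, so b = 3825/45 = 85.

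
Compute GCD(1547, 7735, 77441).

gcd(1547, 7735): 7735 = 5·1547 + 0 → 1547
gcd(1547, 77441): 77441 = 50·1547 + 91; 1547 = 17·91 + 0 → 91

91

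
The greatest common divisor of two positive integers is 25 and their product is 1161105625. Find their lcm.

Since gcd(a,b)·lcm(a,b) = ab, lcm = 1161105625/25 = 46444225.

46444225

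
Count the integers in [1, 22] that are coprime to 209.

19

Prime factors of 209: 11, 19. Count integers ≤ 22 divisible by none of them.
By inclusion–exclusion: 22 − ⌊22/11⌋ − ⌊22/19⌋ + ⌊22/209⌋ = 19.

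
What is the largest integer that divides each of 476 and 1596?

476 = 2² · 7 · 17
1596 = 2² · 3 · 7 · 19
Common: 2² · 7 = 28

28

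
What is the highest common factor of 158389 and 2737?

119

Euclid: 158389 = 57·2737 + 2380; 2737 = 1·2380 + 357; 2380 = 6·357 + 238; 357 = 1·238 + 119; 238 = 2·119 + 0. Last nonzero remainder: 119.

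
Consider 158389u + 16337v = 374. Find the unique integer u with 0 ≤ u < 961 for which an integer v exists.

118

Reduce mod 16337: 158389u ≡ 374 (mod 16337). With g = gcd(158389, 16337) = 17 dividing 374, divide through: 9317u ≡ 22 (mod 961).
Since gcd(9317, 961) = 1, u ≡ 22·(9317)⁻¹ ≡ 118 (mod 961). Smallest non-negative: 118.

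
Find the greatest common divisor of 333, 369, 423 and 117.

9

gcd(333, 369): 369 = 1·333 + 36; 333 = 9·36 + 9; 36 = 4·9 + 0 → 9
gcd(9, 423): 423 = 47·9 + 0 → 9
gcd(9, 117): 117 = 13·9 + 0 → 9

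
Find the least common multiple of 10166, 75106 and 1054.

696157514

10166 = 2 · 13 · 17 · 23; 75106 = 2 · 17 · 47²; 1054 = 2 · 17 · 31
lcm takes max exponent of each prime: 2 · 13 · 17 · 23 · 31 · 47² = 696157514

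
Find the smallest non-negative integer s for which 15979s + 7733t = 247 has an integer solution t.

106

gcd(15979, 7733) = 19 (Euclid: 15979 = 2·7733 + 513; 7733 = 15·513 + 38; 513 = 13·38 + 19; 38 = 2·19 + 0), and 19 | 247.
Extended Euclid: 15979·(196) + 7733·(-405) = 19. Scale by 13: s₀ = 2548.
General solution s = s₀ + 407k; reducing mod 407 gives s = 106 (and t = -219).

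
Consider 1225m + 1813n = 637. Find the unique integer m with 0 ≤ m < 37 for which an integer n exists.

gcd(1225, 1813) = 49 (Euclid: 1813 = 1·1225 + 588; 1225 = 2·588 + 49; 588 = 12·49 + 0), and 49 | 637.
Extended Euclid: 1225·(3) + 1813·(-2) = 49. Scale by 13: m₀ = 39.
General solution m = m₀ + 37t; reducing mod 37 gives m = 2 (and n = -1).

2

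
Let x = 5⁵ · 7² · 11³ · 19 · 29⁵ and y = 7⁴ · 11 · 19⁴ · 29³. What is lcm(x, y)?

max exponent per prime: 5⁵ · 7⁴ · 11³ · 19⁴ · 29⁵ = 26694674551436715621875

26694674551436715621875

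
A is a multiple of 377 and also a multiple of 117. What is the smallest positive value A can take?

377 = 13 · 29; 117 = 3² · 13
max exponents: 3² · 13 · 29 = 3393

3393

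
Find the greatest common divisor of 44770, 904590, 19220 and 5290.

10

44770 = 2 · 5 · 11² · 37; 904590 = 2 · 3² · 5 · 19 · 23²; 19220 = 2² · 5 · 31²; 5290 = 2 · 5 · 23²
gcd takes min exponent of each prime: 2 · 5 = 10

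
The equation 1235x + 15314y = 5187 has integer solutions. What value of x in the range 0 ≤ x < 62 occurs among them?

Reduce mod 15314: 1235x ≡ 5187 (mod 15314). With g = gcd(1235, 15314) = 247 dividing 5187, divide through: 5x ≡ 21 (mod 62).
Since gcd(5, 62) = 1, x ≡ 21·(5)⁻¹ ≡ 29 (mod 62). Smallest non-negative: 29.

29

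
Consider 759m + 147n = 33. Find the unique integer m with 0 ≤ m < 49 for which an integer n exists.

Reduce mod 147: 759m ≡ 33 (mod 147). With g = gcd(759, 147) = 3 dividing 33, divide through: 253m ≡ 11 (mod 49).
Since gcd(253, 49) = 1, m ≡ 11·(253)⁻¹ ≡ 32 (mod 49). Smallest non-negative: 32.

32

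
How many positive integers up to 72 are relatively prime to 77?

56

Prime factors of 77: 7, 11. Count integers ≤ 72 divisible by none of them.
By inclusion–exclusion: 72 − ⌊72/7⌋ − ⌊72/11⌋ + ⌊72/77⌋ = 56.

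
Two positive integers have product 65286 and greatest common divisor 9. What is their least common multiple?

For any two positive integers, gcd × lcm equals their product. Hence lcm = 65286 / 9 = 7254.

7254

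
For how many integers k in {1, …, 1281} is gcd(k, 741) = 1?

Prime factors of 741: 3, 13, 19. Count integers ≤ 1281 divisible by none of them.
By inclusion–exclusion: 1281 − ⌊1281/3⌋ − ⌊1281/13⌋ − ⌊1281/19⌋ + ⌊1281/39⌋ + ⌊1281/57⌋ + ⌊1281/247⌋ − ⌊1281/741⌋ = 747.

747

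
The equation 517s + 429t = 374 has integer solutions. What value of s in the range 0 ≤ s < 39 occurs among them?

14

gcd(517, 429) = 11 (Euclid: 517 = 1·429 + 88; 429 = 4·88 + 77; 88 = 1·77 + 11; 77 = 7·11 + 0), and 11 | 374.
Extended Euclid: 517·(5) + 429·(-6) = 11. Scale by 34: s₀ = 170.
General solution s = s₀ + 39k; reducing mod 39 gives s = 14 (and t = -16).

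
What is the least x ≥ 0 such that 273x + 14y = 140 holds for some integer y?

Euclid: 273 = 19·14 + 7; 14 = 2·7 + 0 → gcd = 7; 140 = 7·20.
Back-substitution yields 273·(1) + 14·(-19) = 7, so one solution is x = 1·20 = 20, y = -19·20 = -380.
Solutions in x differ by 14/7 = 2; the one in [0, 2) is 20 mod 2 = 0.

0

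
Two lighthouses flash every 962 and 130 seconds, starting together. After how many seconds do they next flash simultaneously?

4810

gcd first: 962 = 7·130 + 52; 130 = 2·52 + 26; 52 = 2·26 + 0 → gcd = 26
lcm = 962·130/gcd = 125060/26 = 4810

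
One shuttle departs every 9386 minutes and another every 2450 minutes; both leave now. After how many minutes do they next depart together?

11497850

9386 = 2 · 13 · 19²; 2450 = 2 · 5² · 7²
max exponents: 2 · 5² · 7² · 13 · 19² = 11497850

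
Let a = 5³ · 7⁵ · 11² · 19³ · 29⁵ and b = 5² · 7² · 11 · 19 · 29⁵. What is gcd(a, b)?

min exponent per shared prime: 5² · 7² · 11 · 19 · 29⁵ = 5251366922725

5251366922725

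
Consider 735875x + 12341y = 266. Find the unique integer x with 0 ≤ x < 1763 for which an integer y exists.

366

Reduce mod 12341: 735875x ≡ 266 (mod 12341). With g = gcd(735875, 12341) = 7 dividing 266, divide through: 105125x ≡ 38 (mod 1763).
Since gcd(105125, 1763) = 1, x ≡ 38·(105125)⁻¹ ≡ 366 (mod 1763). Smallest non-negative: 366.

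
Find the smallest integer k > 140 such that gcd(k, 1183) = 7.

147

gcd(k, 1183) = 7 forces 7 | k; write k = 7s. Then gcd(7s, 7·169) = 7·gcd(s, 169), so need gcd(s, 169) = 1.
7s > 140 gives s ≥ 21. The least s ≥ 21 coprime to 169 is 21, so k = 7·21 = 147.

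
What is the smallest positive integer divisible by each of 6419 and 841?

5398379

gcd first: 6419 = 7·841 + 532; 841 = 1·532 + 309; 532 = 1·309 + 223; 309 = 1·223 + 86; 223 = 2·86 + 51; 86 = 1·51 + 35; 51 = 1·35 + 16; 35 = 2·16 + 3; 16 = 5·3 + 1; 3 = 3·1 + 0 → gcd = 1
lcm = 6419·841/gcd = 5398379/1 = 5398379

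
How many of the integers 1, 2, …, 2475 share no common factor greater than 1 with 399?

Prime factors of 399: 3, 7, 19. Count integers ≤ 2475 divisible by none of them.
By inclusion–exclusion: 2475 − ⌊2475/3⌋ − ⌊2475/7⌋ − ⌊2475/19⌋ + ⌊2475/21⌋ + ⌊2475/57⌋ + ⌊2475/133⌋ − ⌊2475/399⌋ = 1339.

1339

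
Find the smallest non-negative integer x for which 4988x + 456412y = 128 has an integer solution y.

44470

gcd(4988, 456412) = 4 (Euclid: 456412 = 91·4988 + 2504; 4988 = 1·2504 + 2484; 2504 = 1·2484 + 20; 2484 = 124·20 + 4; 20 = 5·4 + 0), and 4 | 128.
Extended Euclid: 4988·(22784) + 456412·(-249) = 4. Scale by 32: x₀ = 729088.
General solution x = x₀ + 114103t; reducing mod 114103 gives x = 44470 (and y = -486).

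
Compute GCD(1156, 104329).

289

Euclid: 104329 = 90·1156 + 289; 1156 = 4·289 + 0. Last nonzero remainder: 289.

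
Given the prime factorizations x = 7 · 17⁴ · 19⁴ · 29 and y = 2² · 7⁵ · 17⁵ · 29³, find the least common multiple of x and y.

max exponent per prime: 2² · 7⁵ · 17⁵ · 19⁴ · 29³ = 303391350946406826124

303391350946406826124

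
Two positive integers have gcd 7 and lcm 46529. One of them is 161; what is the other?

p·q = gcd·lcm = 7·46529 = 325703, so q = 325703/161 = 2023.

2023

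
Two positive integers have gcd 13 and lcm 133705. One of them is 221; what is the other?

Using mn = gcd(m,n)·lcm(m,n) = 13·133705 = 1738165, we get n = 1738165/221 = 7865.

7865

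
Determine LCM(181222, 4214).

181222 = 2 · 19² · 251; 4214 = 2 · 7² · 43
max exponents: 2 · 7² · 19² · 43 · 251 = 381834754

381834754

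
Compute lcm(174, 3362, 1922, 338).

47503658046

174 = 2 · 3 · 29; 3362 = 2 · 41²; 1922 = 2 · 31²; 338 = 2 · 13²
lcm takes max exponent of each prime: 2 · 3 · 13² · 29 · 31² · 41² = 47503658046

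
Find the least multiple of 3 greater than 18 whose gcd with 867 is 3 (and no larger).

Multiples of 3 above 18: 3·7, 3·8, … . Need the cofactor coprime to 867/3 = 289.
Checking s = 7, 8, … the first with gcd(s, 289) = 1 is s = 7, giving 21.

21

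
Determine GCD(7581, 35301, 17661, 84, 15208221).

gcd(7581, 35301): 35301 = 4·7581 + 4977; 7581 = 1·4977 + 2604; 4977 = 1·2604 + 2373; 2604 = 1·2373 + 231; 2373 = 10·231 + 63; 231 = 3·63 + 42; 63 = 1·42 + 21; 42 = 2·21 + 0 → 21
gcd(21, 17661): 17661 = 841·21 + 0 → 21
gcd(21, 84): 84 = 4·21 + 0 → 21
gcd(21, 15208221): 15208221 = 724201·21 + 0 → 21

21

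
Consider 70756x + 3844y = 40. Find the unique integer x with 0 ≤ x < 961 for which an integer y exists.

118

Reduce mod 3844: 70756x ≡ 40 (mod 3844). With g = gcd(70756, 3844) = 4 dividing 40, divide through: 17689x ≡ 10 (mod 961).
Since gcd(17689, 961) = 1, x ≡ 10·(17689)⁻¹ ≡ 118 (mod 961). Smallest non-negative: 118.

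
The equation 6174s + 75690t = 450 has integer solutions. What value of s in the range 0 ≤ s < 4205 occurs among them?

2170

gcd(6174, 75690) = 18 (Euclid: 75690 = 12·6174 + 1602; 6174 = 3·1602 + 1368; 1602 = 1·1368 + 234; 1368 = 5·234 + 198; 234 = 1·198 + 36; 198 = 5·36 + 18; 36 = 2·18 + 0), and 18 | 450.
Extended Euclid: 6174·(1937) + 75690·(-158) = 18. Scale by 25: s₀ = 48425.
General solution s = s₀ + 4205k; reducing mod 4205 gives s = 2170 (and t = -177).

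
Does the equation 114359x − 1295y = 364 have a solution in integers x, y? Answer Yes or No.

By Bézout, 114359x − 1295y = 364 has integer solutions iff gcd(114359, 1295) | 364.
Euclid: 114359 = 88·1295 + 399; 1295 = 3·399 + 98; 399 = 4·98 + 7; 98 = 14·7 + 0. gcd = 7; 364 mod 7 = 0. Yes.

Yes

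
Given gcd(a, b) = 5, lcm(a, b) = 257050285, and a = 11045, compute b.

a·b = gcd·lcm = 5·257050285 = 1285251425, so b = 1285251425/11045 = 116365.

116365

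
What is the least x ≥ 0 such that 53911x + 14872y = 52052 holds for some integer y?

4

gcd(53911, 14872) = 1859 (Euclid: 53911 = 3·14872 + 9295; 14872 = 1·9295 + 5577; 9295 = 1·5577 + 3718; 5577 = 1·3718 + 1859; 3718 = 2·1859 + 0), and 1859 | 52052.
Extended Euclid: 53911·(-3) + 14872·(11) = 1859. Scale by 28: x₀ = -84.
General solution x = x₀ + 8t; reducing mod 8 gives x = 4 (and y = -11).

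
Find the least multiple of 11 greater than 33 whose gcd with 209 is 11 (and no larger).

Multiples of 11 above 33: 11·4, 11·5, … . Need the cofactor coprime to 209/11 = 19.
Checking s = 4, 5, … the first with gcd(s, 19) = 1 is s = 4, giving 44.

44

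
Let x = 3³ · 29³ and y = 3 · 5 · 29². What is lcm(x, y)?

max exponent per prime: 3³ · 5 · 29³ = 3292515

3292515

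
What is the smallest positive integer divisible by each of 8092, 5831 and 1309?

4361588

8092 = 2² · 7 · 17²; 5831 = 7³ · 17; 1309 = 7 · 11 · 17
lcm takes max exponent of each prime: 2² · 7³ · 11 · 17² = 4361588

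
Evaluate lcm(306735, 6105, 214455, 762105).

8243915414568405

lcm(306735, 6105) = 306735·6105/gcd = 1872617175/165 = 11349195
lcm(11349195, 214455) = 11349195·214455/gcd = 2433891613725/15 = 162259440915
lcm(162259440915, 762105) = 162259440915·762105/gcd = 123658731218526075/15 = 8243915414568405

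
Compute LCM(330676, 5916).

330676 = 2² · 19² · 229; 5916 = 2² · 3 · 17 · 29
max exponents: 2² · 3 · 17 · 19² · 29 · 229 = 489069804

489069804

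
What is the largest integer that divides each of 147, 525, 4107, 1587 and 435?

3

gcd(147, 525): 525 = 3·147 + 84; 147 = 1·84 + 63; 84 = 1·63 + 21; 63 = 3·21 + 0 → 21
gcd(21, 4107): 4107 = 195·21 + 12; 21 = 1·12 + 9; 12 = 1·9 + 3; 9 = 3·3 + 0 → 3
gcd(3, 1587): 1587 = 529·3 + 0 → 3
gcd(3, 435): 435 = 145·3 + 0 → 3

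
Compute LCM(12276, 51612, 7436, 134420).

12276 = 2² · 3² · 11 · 31; 51612 = 2² · 3 · 11 · 17 · 23; 7436 = 2² · 11 · 13²; 134420 = 2² · 5 · 11 · 13 · 47
lcm takes max exponent of each prime: 2² · 3² · 5 · 11 · 13² · 17 · 23 · 31 · 47 = 190628663940

190628663940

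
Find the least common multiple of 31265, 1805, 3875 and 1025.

31265 = 5 · 13² · 37; 1805 = 5 · 19²; 3875 = 5³ · 31; 1025 = 5² · 41
lcm takes max exponent of each prime: 5³ · 13² · 19² · 31 · 37 · 41 = 358633780375

358633780375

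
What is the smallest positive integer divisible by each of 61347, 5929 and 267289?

6640260627

61347 = 3 · 11² · 13²; 5929 = 7² · 11²; 267289 = 11² · 47²
lcm takes max exponent of each prime: 3 · 7² · 11² · 13² · 47² = 6640260627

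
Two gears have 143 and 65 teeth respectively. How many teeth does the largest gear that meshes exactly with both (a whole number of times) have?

143 = 11 · 13
65 = 5 · 13
Common: 13 = 13

13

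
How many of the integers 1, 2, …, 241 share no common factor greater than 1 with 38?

38 = 2·19. Inclusion–exclusion on these primes:
241 − ⌊241/2⌋ − ⌊241/19⌋ + ⌊241/38⌋ = 115

115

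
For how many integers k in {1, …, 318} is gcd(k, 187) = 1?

273

Prime factors of 187: 11, 17. Count integers ≤ 318 divisible by none of them.
By inclusion–exclusion: 318 − ⌊318/11⌋ − ⌊318/17⌋ + ⌊318/187⌋ = 273.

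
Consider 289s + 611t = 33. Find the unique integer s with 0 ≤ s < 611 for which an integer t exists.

Euclid: 611 = 2·289 + 33; 289 = 8·33 + 25; 33 = 1·25 + 8; 25 = 3·8 + 1; 8 = 8·1 + 0 → gcd = 1; 33 = 1·33.
Back-substitution yields 289·(74) + 611·(-35) = 1, so one solution is s = 74·33 = 2442, t = -35·33 = -1155.
Solutions in s differ by 611/1 = 611; the one in [0, 611) is 2442 mod 611 = 609.

609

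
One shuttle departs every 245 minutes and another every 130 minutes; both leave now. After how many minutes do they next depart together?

6370

245 = 5 · 7²; 130 = 2 · 5 · 13
max exponents: 2 · 5 · 7² · 13 = 6370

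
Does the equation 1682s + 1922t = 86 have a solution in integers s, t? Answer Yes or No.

gcd(1682, 1922): 1922 = 1·1682 + 240; 1682 = 7·240 + 2; 240 = 120·2 + 0 → 2
2 divides 86, so a solution exists.

Yes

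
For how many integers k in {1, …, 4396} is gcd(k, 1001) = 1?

1001 = 7·11·13. Inclusion–exclusion on these primes:
4396 − ⌊4396/7⌋ − ⌊4396/11⌋ − ⌊4396/13⌋ + ⌊4396/77⌋ + ⌊4396/91⌋ + ⌊4396/143⌋ − ⌊4396/1001⌋ = 3162

3162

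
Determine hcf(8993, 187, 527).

17

8993 = 17 · 23²; 187 = 11 · 17; 527 = 17 · 31
gcd takes min exponent of each prime: 17 = 17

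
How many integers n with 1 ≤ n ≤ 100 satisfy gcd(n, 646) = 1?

44

646 = 2·17·19. Inclusion–exclusion on these primes:
100 − ⌊100/2⌋ − ⌊100/17⌋ − ⌊100/19⌋ + ⌊100/34⌋ + ⌊100/38⌋ + ⌊100/323⌋ − ⌊100/646⌋ = 44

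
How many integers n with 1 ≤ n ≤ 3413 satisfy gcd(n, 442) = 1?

Prime factors of 442: 2, 13, 17. Count integers ≤ 3413 divisible by none of them.
By inclusion–exclusion: 3413 − ⌊3413/2⌋ − ⌊3413/13⌋ − ⌊3413/17⌋ + ⌊3413/26⌋ + ⌊3413/34⌋ + ⌊3413/221⌋ − ⌊3413/442⌋ = 1484.

1484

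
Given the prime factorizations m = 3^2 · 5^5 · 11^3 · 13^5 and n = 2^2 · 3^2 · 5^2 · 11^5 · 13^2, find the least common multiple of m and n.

max exponent per prime: 2^2 · 3^2 · 5^5 · 11^5 · 13^5 = 6727174756087500

6727174756087500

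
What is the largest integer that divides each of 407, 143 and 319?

gcd(407, 143): 407 = 2·143 + 121; 143 = 1·121 + 22; 121 = 5·22 + 11; 22 = 2·11 + 0 → 11
gcd(11, 319): 319 = 29·11 + 0 → 11

11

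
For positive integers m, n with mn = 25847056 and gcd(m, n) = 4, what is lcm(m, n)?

gcd·lcm = product, so lcm = 25847056/4 = 6461764.

6461764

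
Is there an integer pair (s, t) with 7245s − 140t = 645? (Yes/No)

No

By Bézout, 7245s − 140t = 645 has integer solutions iff gcd(7245, 140) | 645.
Euclid: 7245 = 51·140 + 105; 140 = 1·105 + 35; 105 = 3·35 + 0. gcd = 35; 645 mod 35 = 15. No.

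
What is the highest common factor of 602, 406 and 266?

14

gcd(602, 406): 602 = 1·406 + 196; 406 = 2·196 + 14; 196 = 14·14 + 0 → 14
gcd(14, 266): 266 = 19·14 + 0 → 14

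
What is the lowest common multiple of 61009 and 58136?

gcd first: 61009 = 1·58136 + 2873; 58136 = 20·2873 + 676; 2873 = 4·676 + 169; 676 = 4·169 + 0 → gcd = 169
lcm = 61009·58136/gcd = 3546819224/169 = 20987096

20987096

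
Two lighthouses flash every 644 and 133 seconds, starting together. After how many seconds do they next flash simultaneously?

12236

644 = 2² · 7 · 23; 133 = 7 · 19
max exponents: 2² · 7 · 19 · 23 = 12236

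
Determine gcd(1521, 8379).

Euclid: 8379 = 5·1521 + 774; 1521 = 1·774 + 747; 774 = 1·747 + 27; 747 = 27·27 + 18; 27 = 1·18 + 9; 18 = 2·9 + 0. Last nonzero remainder: 9.

9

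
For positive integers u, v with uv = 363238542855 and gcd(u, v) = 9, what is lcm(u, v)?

40359838095

Since gcd(u,v)·lcm(u,v) = uv, lcm = 363238542855/9 = 40359838095.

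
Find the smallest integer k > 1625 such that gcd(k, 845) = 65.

1755

gcd(k, 845) = 65 forces 65 | k; write k = 65s. Then gcd(65s, 65·13) = 65·gcd(s, 13), so need gcd(s, 13) = 1.
65s > 1625 gives s ≥ 26. The least s ≥ 26 coprime to 13 is 27, so k = 65·27 = 1755.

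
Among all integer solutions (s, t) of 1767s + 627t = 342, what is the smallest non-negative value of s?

Euclid: 1767 = 2·627 + 513; 627 = 1·513 + 114; 513 = 4·114 + 57; 114 = 2·57 + 0 → gcd = 57; 342 = 57·6.
Back-substitution yields 1767·(5) + 627·(-14) = 57, so one solution is s = 5·6 = 30, t = -14·6 = -84.
Solutions in s differ by 627/57 = 11; the one in [0, 11) is 30 mod 11 = 8.

8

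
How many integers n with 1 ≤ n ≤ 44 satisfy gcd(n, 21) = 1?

26

Prime factors of 21: 3, 7. Count integers ≤ 44 divisible by none of them.
By inclusion–exclusion: 44 − ⌊44/3⌋ − ⌊44/7⌋ + ⌊44/21⌋ = 26.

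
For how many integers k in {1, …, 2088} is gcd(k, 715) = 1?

715 = 5·11·13. Inclusion–exclusion on these primes:
2088 − ⌊2088/5⌋ − ⌊2088/11⌋ − ⌊2088/13⌋ + ⌊2088/55⌋ + ⌊2088/65⌋ + ⌊2088/143⌋ − ⌊2088/715⌋ = 1403

1403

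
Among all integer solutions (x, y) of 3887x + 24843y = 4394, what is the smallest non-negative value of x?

gcd(3887, 24843) = 169 (Euclid: 24843 = 6·3887 + 1521; 3887 = 2·1521 + 845; 1521 = 1·845 + 676; 845 = 1·676 + 169; 676 = 4·169 + 0), and 169 | 4394.
Extended Euclid: 3887·(32) + 24843·(-5) = 169. Scale by 26: x₀ = 832.
General solution x = x₀ + 147t; reducing mod 147 gives x = 97 (and y = -15).

97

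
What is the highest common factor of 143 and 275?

143 = 11 · 13
275 = 5² · 11
Common: 11 = 11

11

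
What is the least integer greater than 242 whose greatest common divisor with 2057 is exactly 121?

2057 = 121·17. Any m with gcd(m, 2057) = 121 is a multiple of 121, say 121s, with s coprime to 17.
Need s > 242/121, so s ≥ 3. First s ≥ 3 with gcd(s, 17) = 1 is s = 3. Thus m = 121·3 = 363.

363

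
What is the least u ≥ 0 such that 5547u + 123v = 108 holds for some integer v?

9

Reduce mod 123: 5547u ≡ 108 (mod 123). With g = gcd(5547, 123) = 3 dividing 108, divide through: 1849u ≡ 36 (mod 41).
Since gcd(1849, 41) = 1, u ≡ 36·(1849)⁻¹ ≡ 9 (mod 41). Smallest non-negative: 9.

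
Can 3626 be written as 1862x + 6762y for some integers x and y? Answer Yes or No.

Yes

By Bézout, 1862x + 6762y = 3626 has integer solutions iff gcd(1862, 6762) | 3626.
Euclid: 6762 = 3·1862 + 1176; 1862 = 1·1176 + 686; 1176 = 1·686 + 490; 686 = 1·490 + 196; 490 = 2·196 + 98; 196 = 2·98 + 0. gcd = 98; 3626 mod 98 = 0. Yes.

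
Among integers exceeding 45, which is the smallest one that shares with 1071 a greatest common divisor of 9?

54

gcd(m, 1071) = 9 forces 9 | m; write m = 9s. Then gcd(9s, 9·119) = 9·gcd(s, 119), so need gcd(s, 119) = 1.
9s > 45 gives s ≥ 6. The least s ≥ 6 coprime to 119 is 6, so m = 9·6 = 54.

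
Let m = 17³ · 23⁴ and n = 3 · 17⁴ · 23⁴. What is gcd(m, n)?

1374858833

min exponent per shared prime: 17³ · 23⁴ = 1374858833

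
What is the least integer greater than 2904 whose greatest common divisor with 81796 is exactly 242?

81796 = 242·338. Any m with gcd(m, 81796) = 242 is a multiple of 242, say 242s, with s coprime to 338.
Need s > 2904/242, so s ≥ 13. First s ≥ 13 with gcd(s, 338) = 1 is s = 15. Thus m = 242·15 = 3630.

3630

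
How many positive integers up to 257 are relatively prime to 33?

33 = 3·11. Inclusion–exclusion on these primes:
257 − ⌊257/3⌋ − ⌊257/11⌋ + ⌊257/33⌋ = 156

156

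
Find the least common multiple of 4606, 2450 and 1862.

2187850

4606 = 2 · 7² · 47; 2450 = 2 · 5² · 7²; 1862 = 2 · 7² · 19
lcm takes max exponent of each prime: 2 · 5² · 7² · 19 · 47 = 2187850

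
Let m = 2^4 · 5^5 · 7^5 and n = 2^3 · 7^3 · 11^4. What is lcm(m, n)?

12303564350000

max exponent per prime: 2^4 · 5^5 · 7^5 · 11^4 = 12303564350000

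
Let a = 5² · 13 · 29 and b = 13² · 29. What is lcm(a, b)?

122525

max exponent per prime: 5² · 13² · 29 = 122525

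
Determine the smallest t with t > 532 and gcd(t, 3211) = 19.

3211 = 19·169. Any t with gcd(t, 3211) = 19 is a multiple of 19, say 19s, with s coprime to 169.
Need s > 532/19, so s ≥ 29. First s ≥ 29 with gcd(s, 169) = 1 is s = 29. Thus t = 19·29 = 551.

551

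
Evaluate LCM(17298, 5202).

4999122

gcd first: 17298 = 3·5202 + 1692; 5202 = 3·1692 + 126; 1692 = 13·126 + 54; 126 = 2·54 + 18; 54 = 3·18 + 0 → gcd = 18
lcm = 17298·5202/gcd = 89984196/18 = 4999122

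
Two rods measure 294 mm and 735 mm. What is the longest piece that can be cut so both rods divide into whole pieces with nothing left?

Euclid: 735 = 2·294 + 147; 294 = 2·147 + 0. Last nonzero remainder: 147.

147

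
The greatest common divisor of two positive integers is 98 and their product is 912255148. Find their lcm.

9308726

Since gcd(p,q)·lcm(p,q) = pq, lcm = 912255148/98 = 9308726.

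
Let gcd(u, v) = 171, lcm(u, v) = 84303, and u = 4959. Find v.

2907

u·v = gcd·lcm = 171·84303 = 14415813, so v = 14415813/4959 = 2907.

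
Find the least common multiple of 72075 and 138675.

133266675

gcd first: 138675 = 1·72075 + 66600; 72075 = 1·66600 + 5475; 66600 = 12·5475 + 900; 5475 = 6·900 + 75; 900 = 12·75 + 0 → gcd = 75
lcm = 72075·138675/gcd = 9995000625/75 = 133266675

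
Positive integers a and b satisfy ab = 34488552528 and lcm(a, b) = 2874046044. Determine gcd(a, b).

From gcd × lcm = ab: gcd = 34488552528 / 2874046044 = 12.

12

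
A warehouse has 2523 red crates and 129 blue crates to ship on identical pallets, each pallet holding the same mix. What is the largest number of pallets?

3

2523 = 3 · 29²
129 = 3 · 43
Common: 3 = 3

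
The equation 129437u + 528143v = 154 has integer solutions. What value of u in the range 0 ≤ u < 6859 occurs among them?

gcd(129437, 528143) = 77 (Euclid: 528143 = 4·129437 + 10395; 129437 = 12·10395 + 4697; 10395 = 2·4697 + 1001; 4697 = 4·1001 + 693; 1001 = 1·693 + 308; 693 = 2·308 + 77; 308 = 4·77 + 0), and 77 | 154.
Extended Euclid: 129437·(1575) + 528143·(-386) = 77. Scale by 2: u₀ = 3150.
General solution u = u₀ + 6859t; reducing mod 6859 gives u = 3150 (and v = -772).

3150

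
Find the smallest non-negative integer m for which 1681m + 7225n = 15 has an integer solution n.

Reduce mod 7225: 1681m ≡ 15 (mod 7225). With g = gcd(1681, 7225) = 1 dividing 15, divide through: 1681m ≡ 15 (mod 7225).
Since gcd(1681, 7225) = 1, m ≡ 15·(1681)⁻¹ ≡ 1990 (mod 7225). Smallest non-negative: 1990.

1990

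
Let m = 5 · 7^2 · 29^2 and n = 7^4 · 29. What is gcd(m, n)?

1421

min exponent per shared prime: 7^2 · 29 = 1421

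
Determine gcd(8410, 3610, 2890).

10

8410 = 2 · 5 · 29²; 3610 = 2 · 5 · 19²; 2890 = 2 · 5 · 17²
gcd takes min exponent of each prime: 2 · 5 = 10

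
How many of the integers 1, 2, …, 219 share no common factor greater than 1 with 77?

171

Prime factors of 77: 7, 11. Count integers ≤ 219 divisible by none of them.
By inclusion–exclusion: 219 − ⌊219/7⌋ − ⌊219/11⌋ + ⌊219/77⌋ = 171.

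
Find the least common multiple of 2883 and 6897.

6628017

gcd first: 6897 = 2·2883 + 1131; 2883 = 2·1131 + 621; 1131 = 1·621 + 510; 621 = 1·510 + 111; 510 = 4·111 + 66; 111 = 1·66 + 45; 66 = 1·45 + 21; 45 = 2·21 + 3; 21 = 7·3 + 0 → gcd = 3
lcm = 2883·6897/gcd = 19884051/3 = 6628017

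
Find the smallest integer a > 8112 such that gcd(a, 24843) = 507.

8619

24843 = 507·49. Any a with gcd(a, 24843) = 507 is a multiple of 507, say 507s, with s coprime to 49.
Need s > 8112/507, so s ≥ 17. First s ≥ 17 with gcd(s, 49) = 1 is s = 17. Thus a = 507·17 = 8619.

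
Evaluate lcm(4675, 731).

201025

gcd first: 4675 = 6·731 + 289; 731 = 2·289 + 153; 289 = 1·153 + 136; 153 = 1·136 + 17; 136 = 8·17 + 0 → gcd = 17
lcm = 4675·731/gcd = 3417425/17 = 201025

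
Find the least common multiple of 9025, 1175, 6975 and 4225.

20000275425

lcm(9025, 1175) = 9025·1175/gcd = 10604375/25 = 424175
lcm(424175, 6975) = 424175·6975/gcd = 2958620625/25 = 118344825
lcm(118344825, 4225) = 118344825·4225/gcd = 500006885625/25 = 20000275425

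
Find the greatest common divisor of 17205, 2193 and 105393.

3

gcd(17205, 2193): 17205 = 7·2193 + 1854; 2193 = 1·1854 + 339; 1854 = 5·339 + 159; 339 = 2·159 + 21; 159 = 7·21 + 12; 21 = 1·12 + 9; 12 = 1·9 + 3; 9 = 3·3 + 0 → 3
gcd(3, 105393): 105393 = 35131·3 + 0 → 3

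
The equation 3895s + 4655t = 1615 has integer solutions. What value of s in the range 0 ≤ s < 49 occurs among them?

4

gcd(3895, 4655) = 95 (Euclid: 4655 = 1·3895 + 760; 3895 = 5·760 + 95; 760 = 8·95 + 0), and 95 | 1615.
Extended Euclid: 3895·(6) + 4655·(-5) = 95. Scale by 17: s₀ = 102.
General solution s = s₀ + 49k; reducing mod 49 gives s = 4 (and t = -3).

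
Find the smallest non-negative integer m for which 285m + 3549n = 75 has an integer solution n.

1121

gcd(285, 3549) = 3 (Euclid: 3549 = 12·285 + 129; 285 = 2·129 + 27; 129 = 4·27 + 21; 27 = 1·21 + 6; 21 = 3·6 + 3; 6 = 2·3 + 0), and 3 | 75.
Extended Euclid: 285·(-523) + 3549·(42) = 3. Scale by 25: m₀ = -13075.
General solution m = m₀ + 1183t; reducing mod 1183 gives m = 1121 (and n = -90).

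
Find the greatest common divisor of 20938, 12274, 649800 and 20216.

20938 = 2 · 19² · 29; 12274 = 2 · 17 · 19²; 649800 = 2³ · 3² · 5² · 19²; 20216 = 2³ · 7 · 19²
gcd takes min exponent of each prime: 2 · 19² = 722

722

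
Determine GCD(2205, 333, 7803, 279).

9

gcd(2205, 333): 2205 = 6·333 + 207; 333 = 1·207 + 126; 207 = 1·126 + 81; 126 = 1·81 + 45; 81 = 1·45 + 36; 45 = 1·36 + 9; 36 = 4·9 + 0 → 9
gcd(9, 7803): 7803 = 867·9 + 0 → 9
gcd(9, 279): 279 = 31·9 + 0 → 9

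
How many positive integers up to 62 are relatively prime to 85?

85 = 5·17. Inclusion–exclusion on these primes:
62 − ⌊62/5⌋ − ⌊62/17⌋ + ⌊62/85⌋ = 47

47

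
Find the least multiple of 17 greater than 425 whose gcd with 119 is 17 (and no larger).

gcd(a, 119) = 17 forces 17 | a; write a = 17s. Then gcd(17s, 17·7) = 17·gcd(s, 7), so need gcd(s, 7) = 1.
17s > 425 gives s ≥ 26. The least s ≥ 26 coprime to 7 is 26, so a = 17·26 = 442.

442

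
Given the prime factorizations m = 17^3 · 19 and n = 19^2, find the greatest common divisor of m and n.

min exponent per shared prime: 19 = 19

19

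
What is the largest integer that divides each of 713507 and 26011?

19

Euclid: 713507 = 27·26011 + 11210; 26011 = 2·11210 + 3591; 11210 = 3·3591 + 437; 3591 = 8·437 + 95; 437 = 4·95 + 57; 95 = 1·57 + 38; 57 = 1·38 + 19; 38 = 2·19 + 0. Last nonzero remainder: 19.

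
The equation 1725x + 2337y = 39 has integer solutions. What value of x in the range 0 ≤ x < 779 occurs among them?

546

Euclid: 2337 = 1·1725 + 612; 1725 = 2·612 + 501; 612 = 1·501 + 111; 501 = 4·111 + 57; 111 = 1·57 + 54; 57 = 1·54 + 3; 54 = 18·3 + 0 → gcd = 3; 39 = 3·13.
Back-substitution yields 1725·(42) + 2337·(-31) = 3, so one solution is x = 42·13 = 546, y = -31·13 = -403.
Solutions in x differ by 2337/3 = 779; the one in [0, 779) is 546 mod 779 = 546.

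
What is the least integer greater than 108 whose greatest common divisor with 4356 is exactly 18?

126

Multiples of 18 above 108: 18·7, 18·8, … . Need the cofactor coprime to 4356/18 = 242.
Checking s = 7, 8, … the first with gcd(s, 242) = 1 is s = 7, giving 126.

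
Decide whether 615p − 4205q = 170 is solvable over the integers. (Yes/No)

Yes

By Bézout, 615p − 4205q = 170 has integer solutions iff gcd(615, 4205) | 170.
Euclid: 4205 = 6·615 + 515; 615 = 1·515 + 100; 515 = 5·100 + 15; 100 = 6·15 + 10; 15 = 1·10 + 5; 10 = 2·5 + 0. gcd = 5; 170 mod 5 = 0. Yes.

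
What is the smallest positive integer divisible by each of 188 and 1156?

54332

188 = 2² · 47; 1156 = 2² · 17²
max exponents: 2² · 17² · 47 = 54332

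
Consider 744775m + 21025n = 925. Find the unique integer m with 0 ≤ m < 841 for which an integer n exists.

697

Euclid: 744775 = 35·21025 + 8900; 21025 = 2·8900 + 3225; 8900 = 2·3225 + 2450; 3225 = 1·2450 + 775; 2450 = 3·775 + 125; 775 = 6·125 + 25; 125 = 5·25 + 0 → gcd = 25; 925 = 25·37.
Back-substitution yields 744775·(-163) + 21025·(5774) = 25, so one solution is m = -163·37 = -6031, n = 5774·37 = 213638.
Solutions in m differ by 21025/25 = 841; the one in [0, 841) is -6031 mod 841 = 697.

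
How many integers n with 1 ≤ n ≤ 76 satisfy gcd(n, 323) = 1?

323 = 17·19. Inclusion–exclusion on these primes:
76 − ⌊76/17⌋ − ⌊76/19⌋ + ⌊76/323⌋ = 68

68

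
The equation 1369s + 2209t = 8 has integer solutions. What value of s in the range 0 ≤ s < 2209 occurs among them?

1662

Euclid: 2209 = 1·1369 + 840; 1369 = 1·840 + 529; 840 = 1·529 + 311; 529 = 1·311 + 218; 311 = 1·218 + 93; 218 = 2·93 + 32; 93 = 2·32 + 29; 32 = 1·29 + 3; 29 = 9·3 + 2; 3 = 1·2 + 1; 2 = 2·1 + 0 → gcd = 1; 8 = 1·8.
Back-substitution yields 1369·(760) + 2209·(-471) = 1, so one solution is s = 760·8 = 6080, t = -471·8 = -3768.
Solutions in s differ by 2209/1 = 2209; the one in [0, 2209) is 6080 mod 2209 = 1662.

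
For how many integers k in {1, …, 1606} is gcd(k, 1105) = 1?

1116

Prime factors of 1105: 5, 13, 17. Count integers ≤ 1606 divisible by none of them.
By inclusion–exclusion: 1606 − ⌊1606/5⌋ − ⌊1606/13⌋ − ⌊1606/17⌋ + ⌊1606/65⌋ + ⌊1606/85⌋ + ⌊1606/221⌋ − ⌊1606/1105⌋ = 1116.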